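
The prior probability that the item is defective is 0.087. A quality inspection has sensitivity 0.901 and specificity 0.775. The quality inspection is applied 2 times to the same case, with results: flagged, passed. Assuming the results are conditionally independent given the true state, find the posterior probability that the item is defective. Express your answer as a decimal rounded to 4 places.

With H the event that the item is defective, the joint likelihood of the observed sequence is P(data|H) = 0.901·0.099 = 0.089199 and P(data|¬H) = 0.225·0.775 = 0.17438.
Bayes: P(H|data) = 0.087·0.089199 / (0.087·0.089199 + 0.913·0.17438) = 0.0077603/0.16696 = 0.0465.

Posterior P(H) ≈ 0.0465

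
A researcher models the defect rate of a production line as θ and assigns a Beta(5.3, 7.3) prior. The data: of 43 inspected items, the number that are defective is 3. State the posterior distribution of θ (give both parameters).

Observing 3 successes and 40 failures updates Beta(5.3, 7.3) by adding the success and failure counts to the two shape parameters: α = 5.3+3 = 8.3, β = 7.3+40 = 47.3.

Posterior: Beta(8.3, 47.3)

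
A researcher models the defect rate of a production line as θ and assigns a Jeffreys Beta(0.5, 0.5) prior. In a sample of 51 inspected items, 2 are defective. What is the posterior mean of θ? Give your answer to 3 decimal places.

Posterior mean ≈ 0.048

Observing 2 successes and 49 failures updates Beta(0.5, 0.5) by adding the success and failure counts to the two shape parameters: α = 0.5+2 = 2.5, β = 0.5+49 = 49.5.
Posterior mean = α/(α+β) = 2.5/52 = 0.048.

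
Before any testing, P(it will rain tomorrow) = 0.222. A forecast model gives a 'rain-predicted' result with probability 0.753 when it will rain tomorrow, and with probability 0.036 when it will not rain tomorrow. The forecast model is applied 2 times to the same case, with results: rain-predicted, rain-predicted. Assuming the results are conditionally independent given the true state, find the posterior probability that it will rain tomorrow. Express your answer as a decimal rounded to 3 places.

With H the event that it will rain tomorrow, the joint likelihood of the observed sequence is P(data|H) = 0.753·0.753 = 0.56701 and P(data|¬H) = 0.036·0.036 = 0.0012960.
Bayes: P(H|data) = 0.222·0.56701 / (0.222·0.56701 + 0.778·0.0012960) = 0.12588/0.12688 = 0.9921.

Posterior P(H) ≈ 0.992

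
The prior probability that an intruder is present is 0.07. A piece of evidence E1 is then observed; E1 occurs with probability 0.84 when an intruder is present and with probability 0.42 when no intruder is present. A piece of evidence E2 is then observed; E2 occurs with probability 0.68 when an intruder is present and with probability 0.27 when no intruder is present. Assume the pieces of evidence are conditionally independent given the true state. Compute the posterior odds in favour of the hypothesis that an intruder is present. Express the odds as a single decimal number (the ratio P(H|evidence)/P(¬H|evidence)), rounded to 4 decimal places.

Prior odds = 0.07/(1−0.07) = 0.075269. In log-odds, ln(0.075269) = -2.5867.
Add log likelihood ratios: ln(2.0000) + ln(2.5185) = 1.6168.
Posterior log-odds = -0.96987, so posterior odds = exp(-0.96987) = 0.37913.

Posterior odds ≈ 0.3791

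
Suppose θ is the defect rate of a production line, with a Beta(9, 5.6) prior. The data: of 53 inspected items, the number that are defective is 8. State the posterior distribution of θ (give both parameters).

The binomial likelihood is conjugate to the Beta prior: with 8 successes and 45 failures, the posterior is Beta(9+8, 5.6+45) = Beta(17, 50.6).

Posterior: Beta(17, 50.6)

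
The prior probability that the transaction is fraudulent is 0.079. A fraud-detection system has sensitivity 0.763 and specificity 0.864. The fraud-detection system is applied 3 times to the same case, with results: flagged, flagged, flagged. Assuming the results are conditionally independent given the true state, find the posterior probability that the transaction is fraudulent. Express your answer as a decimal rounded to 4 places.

Let H be the event that the transaction is fraudulent; start with P(H) = 0.079. P('flagged'|H) = 0.763, P('flagged'|¬H) = 0.136.
Update on result 1 ('flagged'): P(H) ← 0.763·0.0790 / (0.763·0.0790 + 0.136·0.9210) = 0.060277/0.18553 = 0.3249.
Update on result 2 ('flagged'): P(H) ← 0.763·0.3249 / (0.763·0.3249 + 0.136·0.6751) = 0.24789/0.33970 = 0.7297.
Update on result 3 ('flagged'): P(H) ← 0.763·0.7297 / (0.763·0.7297 + 0.136·0.2703) = 0.55678/0.59353 = 0.9381.

Posterior P(H) ≈ 0.9381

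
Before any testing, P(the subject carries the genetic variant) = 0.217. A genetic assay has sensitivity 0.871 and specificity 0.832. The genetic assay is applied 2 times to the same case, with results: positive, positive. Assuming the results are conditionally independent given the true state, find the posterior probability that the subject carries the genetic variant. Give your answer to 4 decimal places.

With H the event that the subject carries the genetic variant, the joint likelihood of the observed sequence is P(data|H) = 0.871·0.871 = 0.75864 and P(data|¬H) = 0.168·0.168 = 0.028224.
Bayes: P(H|data) = 0.217·0.75864 / (0.217·0.75864 + 0.783·0.028224) = 0.16463/0.18672 = 0.8816.

Posterior P(H) ≈ 0.8816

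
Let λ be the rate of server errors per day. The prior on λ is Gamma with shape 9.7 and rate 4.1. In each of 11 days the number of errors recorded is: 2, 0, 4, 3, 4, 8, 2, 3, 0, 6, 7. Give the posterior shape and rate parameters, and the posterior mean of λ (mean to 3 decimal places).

Total count ∑xᵢ = 39 over n = 11 days.
Gamma is conjugate to the Poisson likelihood: posterior is Gamma(shape = 9.7+39 = 48.7, rate = 4.1+11 = 15.1).
Posterior mean = shape/rate = 48.7/15.1 = 3.225.

Posterior: Gamma(shape=48.7, rate=15.1); mean ≈ 3.225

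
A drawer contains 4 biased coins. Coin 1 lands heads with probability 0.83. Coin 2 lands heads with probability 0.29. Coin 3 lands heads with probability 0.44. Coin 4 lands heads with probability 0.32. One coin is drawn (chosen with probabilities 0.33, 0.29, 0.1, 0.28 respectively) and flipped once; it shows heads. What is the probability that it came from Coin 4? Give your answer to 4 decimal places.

Posterior probability ≈ 0.1823

Tabulate prior·likelihood by source: [1] prior 0.33, lik 0.83, product 0.2739; [2] prior 0.29, lik 0.29, product 0.08410; [3] prior 0.1, lik 0.44, product 0.04400; [4] prior 0.28, lik 0.32, product 0.08960.
Normalizing constant = 0.49160; the posterior for Coin 4 is its product over the sum, 0.08960/0.49160 = 0.1823.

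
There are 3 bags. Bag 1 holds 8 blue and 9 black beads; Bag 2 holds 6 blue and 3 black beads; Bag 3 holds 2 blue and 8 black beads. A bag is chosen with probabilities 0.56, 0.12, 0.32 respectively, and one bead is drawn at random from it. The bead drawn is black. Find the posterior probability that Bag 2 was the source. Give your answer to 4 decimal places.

Posterior probability ≈ 0.0675

P(black|Bag 1) = 0.5294; P(black|Bag 2) = 0.3333; P(black|Bag 3) = 0.8.
Prior × likelihood for each source: 0.56·0.5294=0.2965, 0.12·0.3333=0.04000, 0.32·0.8=0.2560. Summing gives P(black) = 0.59247.
P(Bag 2 | black) = 0.04000 / 0.59247 = 0.0675.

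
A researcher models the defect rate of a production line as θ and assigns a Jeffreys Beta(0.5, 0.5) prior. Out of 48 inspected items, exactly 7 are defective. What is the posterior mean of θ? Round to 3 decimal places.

Posterior mean ≈ 0.153

The binomial likelihood is conjugate to the Beta prior: with 7 successes and 41 failures, the posterior is Beta(0.5+7, 0.5+41) = Beta(7.5, 41.5).
E[θ | data] = 7.5/(7.5+41.5) = 0.153.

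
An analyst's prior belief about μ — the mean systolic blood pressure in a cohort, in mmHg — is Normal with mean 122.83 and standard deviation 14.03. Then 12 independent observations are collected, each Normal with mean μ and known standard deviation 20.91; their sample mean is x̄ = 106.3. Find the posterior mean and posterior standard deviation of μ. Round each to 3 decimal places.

Prior precision 1/τ₀² = 1/14.03² = 0.00508025; data precision n/σ² = 12/20.91² = 0.0274456.
Posterior precision = 0.00508025 + 0.0274456 = 0.0325259, giving posterior SD = 1/√0.0325259 = 5.545.
Posterior mean = (0.00508025·122.83 + 0.0274456·106.3) / 0.0325259 = 108.882.

Posterior mean ≈ 108.882; posterior SD ≈ 5.545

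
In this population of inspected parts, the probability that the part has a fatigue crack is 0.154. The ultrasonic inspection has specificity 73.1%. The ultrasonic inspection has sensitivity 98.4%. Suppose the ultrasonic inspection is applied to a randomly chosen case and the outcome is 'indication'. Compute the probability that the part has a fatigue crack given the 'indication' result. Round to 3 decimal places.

Write H for 'the part has a fatigue crack'. Prior odds H:¬H = 0.154/0.846 = 0.18203. For the 'indication' outcome, the likelihood ratio is 0.984/0.269 = 3.6580.
Posterior odds = 0.18203 × 3.6580 = 0.66588, so P(H|E) = 0.66588/(1+0.66588) = 0.400.

P(H | E) ≈ 0.400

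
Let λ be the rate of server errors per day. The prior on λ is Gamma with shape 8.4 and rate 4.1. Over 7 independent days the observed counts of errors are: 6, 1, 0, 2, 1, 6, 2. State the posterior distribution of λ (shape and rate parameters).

Posterior: Gamma(shape=26.4, rate=11.1)

The Poisson likelihood adds the total count to the shape and the number of exposure periods to the rate. Here ∑xᵢ = 18 and n = 7, so shape 8.4→26.4 and rate 4.1→11.1.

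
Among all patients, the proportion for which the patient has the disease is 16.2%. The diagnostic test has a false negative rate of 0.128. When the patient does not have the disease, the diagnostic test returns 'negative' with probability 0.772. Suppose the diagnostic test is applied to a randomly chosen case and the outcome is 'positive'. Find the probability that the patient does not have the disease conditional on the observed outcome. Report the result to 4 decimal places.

Write H for 'the patient has the disease'. Prior odds H:¬H = 0.162/0.838 = 0.19332. For the 'positive' outcome, the likelihood ratio is 0.872/0.228 = 3.8246.
Posterior odds = 0.19332 × 3.8246 = 0.73935, so P(H|E) = 0.73935/(1+0.73935) = 0.4251. Then P(¬H|E) = 1 − 0.4251 = 0.5749.

P(¬H | E) ≈ 0.5749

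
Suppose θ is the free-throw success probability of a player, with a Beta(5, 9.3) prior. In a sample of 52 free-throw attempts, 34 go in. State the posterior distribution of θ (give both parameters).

Posterior: Beta(39, 27.3)

The binomial likelihood is conjugate to the Beta prior: with 34 successes and 18 failures, the posterior is Beta(5+34, 9.3+18) = Beta(39, 27.3).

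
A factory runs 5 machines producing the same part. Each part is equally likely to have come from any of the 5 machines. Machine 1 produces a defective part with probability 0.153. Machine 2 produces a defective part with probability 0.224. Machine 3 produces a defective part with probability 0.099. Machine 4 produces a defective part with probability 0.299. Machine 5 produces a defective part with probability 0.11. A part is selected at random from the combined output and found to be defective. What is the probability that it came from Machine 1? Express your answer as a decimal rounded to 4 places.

P(defective|M1) = 0.153; P(defective|M2) = 0.224; P(defective|M3) = 0.099; P(defective|M4) = 0.299; P(defective|M5) = 0.11.
Prior × likelihood for each source: 0.2·0.153=0.03060, 0.2·0.224=0.04480, 0.2·0.099=0.01980, 0.2·0.299=0.05980, 0.2·0.11=0.02200. Summing gives P(defective) = 0.17700.
P(Machine 1 | defective) = 0.03060 / 0.17700 = 0.1729.

Posterior probability ≈ 0.1729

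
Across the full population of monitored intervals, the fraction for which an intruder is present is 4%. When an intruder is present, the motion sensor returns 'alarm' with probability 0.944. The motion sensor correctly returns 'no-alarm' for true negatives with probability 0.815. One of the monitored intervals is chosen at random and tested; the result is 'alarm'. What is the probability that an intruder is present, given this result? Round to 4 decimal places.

Write H for 'an intruder is present'. Prior odds H:¬H = 0.04/0.96 = 0.041667. For the 'alarm' outcome, the likelihood ratio is 0.944/0.185 = 5.1027.
Posterior odds = 0.041667 × 5.1027 = 0.21261, so P(H|E) = 0.21261/(1+0.21261) = 0.1753.

P(H | E) ≈ 0.1753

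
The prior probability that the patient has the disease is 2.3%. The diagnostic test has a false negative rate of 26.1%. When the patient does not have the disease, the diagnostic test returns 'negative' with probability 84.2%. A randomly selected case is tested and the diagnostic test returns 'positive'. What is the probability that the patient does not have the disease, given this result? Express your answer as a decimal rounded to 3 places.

Let H be the event that the patient has the disease. P(H) = 0.023, so P(¬H) = 0.977. With E the 'positive' result, P(E|H) = 0.739 and P(E|¬H) = 0.158.
P(E) = 0.739·0.023 + 0.158·0.977 = 0.016997 + 0.15437 = 0.17136.
By Bayes' theorem, P(H|E) = 0.016997 / 0.17136 = 0.099. Hence P(¬H|E) = 1 − 0.099 = 0.901.

P(¬H | E) ≈ 0.901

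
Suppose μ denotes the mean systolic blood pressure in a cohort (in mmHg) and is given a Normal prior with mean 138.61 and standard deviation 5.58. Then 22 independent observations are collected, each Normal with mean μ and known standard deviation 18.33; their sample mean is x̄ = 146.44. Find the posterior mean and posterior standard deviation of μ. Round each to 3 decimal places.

Posterior mean ≈ 143.863; posterior SD ≈ 3.201

Prior precision 1/τ₀² = 1/5.58² = 0.0321168; data precision n/σ² = 22/18.33² = 0.0654784.
Posterior precision = 0.0321168 + 0.0654784 = 0.0975951, giving posterior SD = 1/√0.0975951 = 3.201.
Posterior mean = (0.0321168·138.61 + 0.0654784·146.44) / 0.0975951 = 143.863.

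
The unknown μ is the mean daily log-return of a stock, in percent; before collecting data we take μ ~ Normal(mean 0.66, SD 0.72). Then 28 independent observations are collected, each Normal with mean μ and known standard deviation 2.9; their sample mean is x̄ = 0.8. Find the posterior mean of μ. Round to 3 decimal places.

Posterior mean ≈ 0.749

Prior precision 1/τ₀² = 1/0.72² = 1.92901; data precision n/σ² = 28/2.9² = 3.32937.
Posterior precision = 1.92901 + 3.32937 = 5.25838.
Posterior mean = (1.92901·0.66 + 3.32937·0.8) / 5.25838 = 0.749.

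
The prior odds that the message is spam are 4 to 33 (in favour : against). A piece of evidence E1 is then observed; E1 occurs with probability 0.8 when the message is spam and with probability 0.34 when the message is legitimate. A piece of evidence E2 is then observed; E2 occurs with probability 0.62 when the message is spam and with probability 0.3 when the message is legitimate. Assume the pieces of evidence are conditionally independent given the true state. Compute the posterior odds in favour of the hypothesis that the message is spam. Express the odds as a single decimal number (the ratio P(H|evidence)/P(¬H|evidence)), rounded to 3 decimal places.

Prior odds = 4/33 = 0.12121. In log-odds, ln(0.12121) = -2.1102.
Add log likelihood ratios: ln(2.3529) + ln(2.0667) = 1.5816.
Posterior log-odds = -0.52861, so posterior odds = exp(-0.52861) = 0.58942.

Posterior odds ≈ 0.589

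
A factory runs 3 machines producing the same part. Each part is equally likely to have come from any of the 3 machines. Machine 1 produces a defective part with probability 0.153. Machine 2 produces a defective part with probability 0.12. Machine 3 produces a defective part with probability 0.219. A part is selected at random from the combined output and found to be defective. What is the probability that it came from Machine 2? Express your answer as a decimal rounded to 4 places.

Tabulate prior·likelihood by source: [1] prior 0.333333, lik 0.153, product 0.05100; [2] prior 0.333333, lik 0.12, product 0.04000; [3] prior 0.333333, lik 0.219, product 0.07300.
Normalizing constant = 0.16400; the posterior for Machine 2 is its product over the sum, 0.04000/0.16400 = 0.2439.

Posterior probability ≈ 0.2439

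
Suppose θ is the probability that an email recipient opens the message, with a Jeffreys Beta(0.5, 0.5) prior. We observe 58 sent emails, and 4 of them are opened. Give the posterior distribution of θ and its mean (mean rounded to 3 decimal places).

Posterior: Beta(4.5, 54.5); mean ≈ 0.076

The binomial likelihood is conjugate to the Beta prior: with 4 successes and 54 failures, the posterior is Beta(0.5+4, 0.5+54) = Beta(4.5, 54.5).
Posterior mean = α/(α+β) = 4.5/59 = 0.076.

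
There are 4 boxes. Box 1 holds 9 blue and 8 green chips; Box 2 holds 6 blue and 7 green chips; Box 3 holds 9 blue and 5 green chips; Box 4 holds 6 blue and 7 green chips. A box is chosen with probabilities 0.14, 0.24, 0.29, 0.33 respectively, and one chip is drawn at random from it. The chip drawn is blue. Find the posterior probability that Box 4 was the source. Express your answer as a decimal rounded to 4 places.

Posterior probability ≈ 0.2909

Tabulate prior·likelihood by source: [1] prior 0.14, lik 0.5294, product 0.07412; [2] prior 0.24, lik 0.4615, product 0.1108; [3] prior 0.29, lik 0.6429, product 0.1864; [4] prior 0.33, lik 0.4615, product 0.1523.
Normalizing constant = 0.52362; the posterior for Box 4 is its product over the sum, 0.1523/0.52362 = 0.2909.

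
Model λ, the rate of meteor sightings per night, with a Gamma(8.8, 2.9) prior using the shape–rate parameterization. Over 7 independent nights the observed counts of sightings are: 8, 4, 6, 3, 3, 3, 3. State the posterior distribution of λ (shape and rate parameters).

Total count ∑xᵢ = 30 over n = 7 nights.
Gamma is conjugate to the Poisson likelihood: posterior is Gamma(shape = 8.8+30 = 38.8, rate = 2.9+7 = 9.9).

Posterior: Gamma(shape=38.8, rate=9.9)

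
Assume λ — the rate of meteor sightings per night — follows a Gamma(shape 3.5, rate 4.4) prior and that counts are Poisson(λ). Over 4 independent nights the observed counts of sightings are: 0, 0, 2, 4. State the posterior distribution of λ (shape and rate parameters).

Posterior: Gamma(shape=9.5, rate=8.4)

The Poisson likelihood adds the total count to the shape and the number of exposure periods to the rate. Here ∑xᵢ = 6 and n = 4, so shape 3.5→9.5 and rate 4.4→8.4.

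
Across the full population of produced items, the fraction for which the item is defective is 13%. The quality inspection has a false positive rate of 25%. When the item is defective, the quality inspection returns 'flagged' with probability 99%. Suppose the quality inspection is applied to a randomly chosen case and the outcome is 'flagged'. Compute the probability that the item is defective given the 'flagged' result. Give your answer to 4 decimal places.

Let H be the event that the item is defective. P(H) = 0.13, so P(¬H) = 0.87. With E the 'flagged' result, P(E|H) = 0.99 and P(E|¬H) = 0.25.
P(E) = 0.99·0.13 + 0.25·0.87 = 0.12870 + 0.21750 = 0.34620.
By Bayes' theorem, P(H|E) = 0.12870 / 0.34620 = 0.3718.

P(H | E) ≈ 0.3718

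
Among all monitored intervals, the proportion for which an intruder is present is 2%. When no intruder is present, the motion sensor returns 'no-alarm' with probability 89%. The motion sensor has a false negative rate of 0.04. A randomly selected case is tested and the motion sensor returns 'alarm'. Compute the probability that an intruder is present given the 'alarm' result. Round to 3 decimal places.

Let H be the event that an intruder is present. P(H) = 0.02, so P(¬H) = 0.98. With E the 'alarm' result, P(E|H) = 0.96 and P(E|¬H) = 0.11.
P(E) = 0.96·0.02 + 0.11·0.98 = 0.019200 + 0.10780 = 0.12700.
By Bayes' theorem, P(H|E) = 0.019200 / 0.12700 = 0.151.

P(H | E) ≈ 0.151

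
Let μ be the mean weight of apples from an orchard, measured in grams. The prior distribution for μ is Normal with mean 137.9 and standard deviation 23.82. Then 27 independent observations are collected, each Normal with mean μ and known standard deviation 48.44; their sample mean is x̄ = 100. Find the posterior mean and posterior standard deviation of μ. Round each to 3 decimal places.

Posterior mean ≈ 105.034; posterior SD ≈ 8.681

With known σ, the Normal prior is conjugate. Weight on the data is w = (n/σ²)/(n/σ² + 1/τ₀²) = 0.0115068/(0.0115068+0.00176245) = 0.86718.
Posterior mean = w·x̄ + (1−w)·μ₀ = 0.86718·100 + 0.13282·137.9 = 105.034. Posterior variance = 1/(0.0115068+0.00176245) = 75.3621, so SD = 8.681.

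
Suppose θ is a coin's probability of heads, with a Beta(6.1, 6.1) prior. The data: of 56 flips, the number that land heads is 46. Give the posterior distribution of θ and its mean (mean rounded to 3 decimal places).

Posterior: Beta(52.1, 16.1); mean ≈ 0.764

Observing 46 successes and 10 failures updates Beta(6.1, 6.1) by adding the success and failure counts to the two shape parameters: α = 6.1+46 = 52.1, β = 6.1+10 = 16.1.
Posterior mean = α/(α+β) = 52.1/68.2 = 0.764.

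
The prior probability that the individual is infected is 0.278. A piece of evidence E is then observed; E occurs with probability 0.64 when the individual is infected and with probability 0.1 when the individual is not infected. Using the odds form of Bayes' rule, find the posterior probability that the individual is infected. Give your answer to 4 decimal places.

Prior odds = 0.278/(1−0.278) = 0.38504.
Likelihood ratio for E = 0.64/0.1 = 6.4000.
Posterior odds = prior odds × LR = 2.4643.
Posterior probability = odds/(1+odds) = 2.4643/3.4643 = 0.7113.

Posterior probability ≈ 0.7113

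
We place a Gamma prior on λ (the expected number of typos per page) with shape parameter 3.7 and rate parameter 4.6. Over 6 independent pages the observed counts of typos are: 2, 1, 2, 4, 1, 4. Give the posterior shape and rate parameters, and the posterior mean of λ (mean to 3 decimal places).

Posterior: Gamma(shape=17.7, rate=10.6); mean ≈ 1.670

The Poisson likelihood adds the total count to the shape and the number of exposure periods to the rate. Here ∑xᵢ = 14 and n = 6, so shape 3.7→17.7 and rate 4.6→10.6.
E[λ | data] = 17.7/10.6 = 1.670.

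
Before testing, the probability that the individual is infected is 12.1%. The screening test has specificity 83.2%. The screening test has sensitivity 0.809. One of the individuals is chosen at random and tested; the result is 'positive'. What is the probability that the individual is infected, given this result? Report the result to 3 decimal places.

P(H | E) ≈ 0.399

Write H for 'the individual is infected'. Prior odds H:¬H = 0.121/0.879 = 0.13766. For the 'positive' outcome, the likelihood ratio is 0.809/0.168 = 4.8155.
Posterior odds = 0.13766 × 4.8155 = 0.66288, so P(H|E) = 0.66288/(1+0.66288) = 0.399.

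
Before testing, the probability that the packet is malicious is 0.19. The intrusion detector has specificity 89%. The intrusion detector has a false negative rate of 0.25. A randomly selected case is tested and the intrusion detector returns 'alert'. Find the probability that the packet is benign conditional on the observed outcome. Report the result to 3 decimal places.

P(¬H | E) ≈ 0.385

Write H for 'the packet is malicious'. Prior odds H:¬H = 0.19/0.81 = 0.23457. For the 'alert' outcome, the likelihood ratio is 0.75/0.11 = 6.8182.
Posterior odds = 0.23457 × 6.8182 = 1.5993, so P(H|E) = 1.5993/(1+1.5993) = 0.615. Then P(¬H|E) = 1 − 0.615 = 0.385.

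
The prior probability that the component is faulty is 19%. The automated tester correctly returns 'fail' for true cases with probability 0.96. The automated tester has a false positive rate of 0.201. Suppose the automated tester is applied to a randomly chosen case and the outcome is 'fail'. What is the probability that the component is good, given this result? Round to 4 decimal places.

P(¬H | E) ≈ 0.4716

Write H for 'the component is faulty'. Prior odds H:¬H = 0.19/0.81 = 0.23457. For the 'fail' outcome, the likelihood ratio is 0.96/0.201 = 4.7761.
Posterior odds = 0.23457 × 4.7761 = 1.1203, so P(H|E) = 1.1203/(1+1.1203) = 0.5284. Then P(¬H|E) = 1 − 0.5284 = 0.4716.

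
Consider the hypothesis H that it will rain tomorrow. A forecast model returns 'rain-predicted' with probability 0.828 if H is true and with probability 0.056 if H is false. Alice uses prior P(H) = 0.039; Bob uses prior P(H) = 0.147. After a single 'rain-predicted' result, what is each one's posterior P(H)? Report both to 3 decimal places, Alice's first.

The likelihood ratio for a 'rain-predicted' result is 0.828/0.056 = 14.786.
Alice: prior odds 0.039/0.961 = 0.040583; posterior odds 0.60004; posterior probability 0.375.
Bob: prior odds 0.147/0.853 = 0.17233; posterior odds 2.5481; posterior probability 0.718.

Alice: 0.375; Bob: 0.718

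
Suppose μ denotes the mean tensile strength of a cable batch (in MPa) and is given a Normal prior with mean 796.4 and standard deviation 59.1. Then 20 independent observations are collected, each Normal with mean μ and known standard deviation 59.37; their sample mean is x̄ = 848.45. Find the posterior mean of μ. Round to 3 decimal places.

Posterior mean ≈ 845.950

With known σ, the Normal prior is conjugate. Weight on the data is w = (n/σ²)/(n/σ² + 1/τ₀²) = 0.00567409/(0.00567409+0.00028630) = 0.95197.
Posterior mean = w·x̄ + (1−w)·μ₀ = 0.95197·848.45 + 0.048034·796.4 = 845.950.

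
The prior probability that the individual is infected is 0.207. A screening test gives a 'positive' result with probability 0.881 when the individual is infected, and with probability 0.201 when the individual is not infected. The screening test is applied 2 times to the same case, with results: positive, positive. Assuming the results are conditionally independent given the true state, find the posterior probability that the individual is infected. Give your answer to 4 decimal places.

Posterior P(H) ≈ 0.8337

Let H be the event that the individual is infected; start with P(H) = 0.207. P('positive'|H) = 0.881, P('positive'|¬H) = 0.201.
Update on result 1 ('positive'): P(H) ← 0.881·0.2070 / (0.881·0.2070 + 0.201·0.7930) = 0.18237/0.34176 = 0.5336.
Update on result 2 ('positive'): P(H) ← 0.881·0.5336 / (0.881·0.5336 + 0.201·0.4664) = 0.47011/0.56386 = 0.8337.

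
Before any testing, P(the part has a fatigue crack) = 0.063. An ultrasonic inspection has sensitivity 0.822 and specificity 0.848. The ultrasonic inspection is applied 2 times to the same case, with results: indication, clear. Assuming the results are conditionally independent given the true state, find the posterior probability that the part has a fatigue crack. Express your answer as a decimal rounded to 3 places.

Let H be the event that the part has a fatigue crack; start with P(H) = 0.063. P('indication'|H) = 0.822, P('indication'|¬H) = 0.152.
Update on result 1 ('indication'): P(H) ← 0.822·0.0630 / (0.822·0.0630 + 0.152·0.9370) = 0.051786/0.19421 = 0.2666.
Update on result 2 ('clear'): P(H) ← 0.178·0.2666 / (0.178·0.2666 + 0.848·0.7334) = 0.047464/0.66934 = 0.0709.

Posterior P(H) ≈ 0.071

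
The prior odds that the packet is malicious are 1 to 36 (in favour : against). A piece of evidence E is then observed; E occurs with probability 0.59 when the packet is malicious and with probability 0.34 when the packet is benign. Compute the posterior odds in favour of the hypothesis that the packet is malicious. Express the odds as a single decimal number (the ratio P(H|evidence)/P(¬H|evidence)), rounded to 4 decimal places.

Posterior odds ≈ 0.0482

Prior odds = 1/36 = 0.027778.
Likelihood ratio for E = 0.59/0.34 = 1.7353.
Posterior odds = prior odds × LR = 0.048203.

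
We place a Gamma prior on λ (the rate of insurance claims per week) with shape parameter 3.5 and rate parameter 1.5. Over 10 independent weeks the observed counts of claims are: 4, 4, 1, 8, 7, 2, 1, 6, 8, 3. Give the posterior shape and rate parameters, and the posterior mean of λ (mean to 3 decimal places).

Total count ∑xᵢ = 44 over n = 10 weeks.
Gamma is conjugate to the Poisson likelihood: posterior is Gamma(shape = 3.5+44 = 47.5, rate = 1.5+10 = 11.5).
E[λ | data] = 47.5/11.5 = 4.130.

Posterior: Gamma(shape=47.5, rate=11.5); mean ≈ 4.130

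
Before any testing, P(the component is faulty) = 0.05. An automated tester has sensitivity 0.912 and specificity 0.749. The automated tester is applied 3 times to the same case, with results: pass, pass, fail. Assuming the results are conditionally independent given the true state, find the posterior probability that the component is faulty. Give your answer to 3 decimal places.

With H the event that the component is faulty, the joint likelihood of the observed sequence is P(data|H) = 0.088·0.088·0.912 = 0.0070625 and P(data|¬H) = 0.749·0.749·0.251 = 0.14081.
Bayes: P(H|data) = 0.05·0.0070625 / (0.05·0.0070625 + 0.95·0.14081) = 0.00035313/0.13412 = 0.0026.

Posterior P(H) ≈ 0.003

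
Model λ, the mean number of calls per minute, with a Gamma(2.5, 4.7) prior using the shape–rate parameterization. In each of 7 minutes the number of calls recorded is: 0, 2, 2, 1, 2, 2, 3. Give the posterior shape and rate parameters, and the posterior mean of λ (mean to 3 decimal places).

Posterior: Gamma(shape=14.5, rate=11.7); mean ≈ 1.239

Total count ∑xᵢ = 12 over n = 7 minutes.
Gamma is conjugate to the Poisson likelihood: posterior is Gamma(shape = 2.5+12 = 14.5, rate = 4.7+7 = 11.7).
E[λ | data] = 14.5/11.7 = 1.239.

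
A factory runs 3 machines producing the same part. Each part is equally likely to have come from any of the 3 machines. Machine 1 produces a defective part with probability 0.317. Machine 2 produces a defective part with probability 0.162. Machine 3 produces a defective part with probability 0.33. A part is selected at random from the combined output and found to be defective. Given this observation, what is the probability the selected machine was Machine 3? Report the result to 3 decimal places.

Tabulate prior·likelihood by source: [1] prior 0.333333, lik 0.317, product 0.1057; [2] prior 0.333333, lik 0.162, product 0.05400; [3] prior 0.333333, lik 0.33, product 0.1100.
Normalizing constant = 0.26967; the posterior for Machine 3 is its product over the sum, 0.1100/0.26967 = 0.408.

Posterior probability ≈ 0.408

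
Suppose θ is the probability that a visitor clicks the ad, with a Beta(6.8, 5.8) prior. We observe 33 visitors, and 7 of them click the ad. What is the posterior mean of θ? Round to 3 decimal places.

The binomial likelihood is conjugate to the Beta prior: with 7 successes and 26 failures, the posterior is Beta(6.8+7, 5.8+26) = Beta(13.8, 31.8).
E[θ | data] = 13.8/(13.8+31.8) = 0.303.

Posterior mean ≈ 0.303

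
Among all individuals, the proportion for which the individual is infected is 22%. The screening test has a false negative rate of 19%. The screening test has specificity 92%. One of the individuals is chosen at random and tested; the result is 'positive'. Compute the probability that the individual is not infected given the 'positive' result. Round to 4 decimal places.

P(¬H | E) ≈ 0.2594

Write H for 'the individual is infected'. Prior odds H:¬H = 0.22/0.78 = 0.28205. For the 'positive' outcome, the likelihood ratio is 0.81/0.08 = 10.125.
Posterior odds = 0.28205 × 10.125 = 2.8558, so P(H|E) = 2.8558/(1+2.8558) = 0.7406. Then P(¬H|E) = 1 − 0.7406 = 0.2594.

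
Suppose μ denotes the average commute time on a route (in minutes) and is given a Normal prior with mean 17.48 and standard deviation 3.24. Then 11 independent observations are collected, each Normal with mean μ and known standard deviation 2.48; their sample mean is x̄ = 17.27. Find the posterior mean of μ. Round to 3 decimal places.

With known σ, the Normal prior is conjugate. Weight on the data is w = (n/σ²)/(n/σ² + 1/τ₀²) = 1.78850/(1.78850+0.0952599) = 0.94943.
Posterior mean = w·x̄ + (1−w)·μ₀ = 0.94943·17.27 + 0.050569·17.48 = 17.281.

Posterior mean ≈ 17.281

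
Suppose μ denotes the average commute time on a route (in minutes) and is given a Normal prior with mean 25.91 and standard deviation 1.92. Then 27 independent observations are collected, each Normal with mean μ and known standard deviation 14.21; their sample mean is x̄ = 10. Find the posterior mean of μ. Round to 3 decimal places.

Posterior mean ≈ 20.657

Prior precision 1/τ₀² = 1/1.92² = 0.271267; data precision n/σ² = 27/14.21² = 0.133714.
Posterior precision = 0.271267 + 0.133714 = 0.404981.
Posterior mean = (0.271267·25.91 + 0.133714·10) / 0.404981 = 20.657.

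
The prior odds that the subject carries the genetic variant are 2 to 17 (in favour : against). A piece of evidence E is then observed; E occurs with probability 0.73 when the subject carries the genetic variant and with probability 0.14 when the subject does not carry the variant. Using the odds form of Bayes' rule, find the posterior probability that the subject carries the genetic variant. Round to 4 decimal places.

Posterior probability ≈ 0.3802

Prior odds = 2/17 = 0.11765.
Likelihood ratio for E = 0.73/0.14 = 5.2143.
Posterior odds = prior odds × LR = 0.61345.
Posterior probability = odds/(1+odds) = 0.61345/1.6134 = 0.3802.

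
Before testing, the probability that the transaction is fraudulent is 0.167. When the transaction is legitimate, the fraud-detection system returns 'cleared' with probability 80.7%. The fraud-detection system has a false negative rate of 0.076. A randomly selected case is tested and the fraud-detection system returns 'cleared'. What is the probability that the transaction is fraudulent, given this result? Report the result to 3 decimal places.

Write H for 'the transaction is fraudulent'. Prior odds H:¬H = 0.167/0.833 = 0.20048. For the 'cleared' outcome, the likelihood ratio is 0.076/0.807 = 0.094176.
Posterior odds = 0.20048 × 0.094176 = 0.018880, so P(H|E) = 0.018880/(1+0.018880) = 0.019.

P(H | E) ≈ 0.019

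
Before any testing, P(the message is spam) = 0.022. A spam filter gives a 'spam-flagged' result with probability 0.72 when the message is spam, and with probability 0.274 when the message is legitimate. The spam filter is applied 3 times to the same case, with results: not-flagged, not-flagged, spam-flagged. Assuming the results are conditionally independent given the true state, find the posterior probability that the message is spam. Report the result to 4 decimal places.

Let H be the event that the message is spam; start with P(H) = 0.022. P('spam-flagged'|H) = 0.72, P('spam-flagged'|¬H) = 0.274.
Update on result 1 ('not-flagged'): P(H) ← 0.28·0.0220 / (0.28·0.0220 + 0.726·0.9780) = 0.0061600/0.71619 = 0.0086.
Update on result 2 ('not-flagged'): P(H) ← 0.28·0.0086 / (0.28·0.0086 + 0.726·0.9914) = 0.0024083/0.72216 = 0.0033.
Update on result 3 ('spam-flagged'): P(H) ← 0.72·0.0033 / (0.72·0.0033 + 0.274·0.9967) = 0.0024011/0.27549 = 0.0087.

Posterior P(H) ≈ 0.0087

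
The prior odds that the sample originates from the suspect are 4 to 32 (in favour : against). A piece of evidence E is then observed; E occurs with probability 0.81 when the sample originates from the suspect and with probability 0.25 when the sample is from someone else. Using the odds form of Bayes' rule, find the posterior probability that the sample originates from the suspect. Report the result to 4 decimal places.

Posterior probability ≈ 0.2883

Prior odds = 4/32 = 0.12500.
Likelihood ratio for E = 0.81/0.25 = 3.2400.
Posterior odds = prior odds × LR = 0.40500.
Posterior probability = odds/(1+odds) = 0.40500/1.4050 = 0.2883.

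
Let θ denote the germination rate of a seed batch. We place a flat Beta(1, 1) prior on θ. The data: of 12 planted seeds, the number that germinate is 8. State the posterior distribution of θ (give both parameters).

Posterior: Beta(9, 5)

Observing 8 successes and 4 failures updates Beta(1, 1) by adding the success and failure counts to the two shape parameters: α = 1+8 = 9, β = 1+4 = 5.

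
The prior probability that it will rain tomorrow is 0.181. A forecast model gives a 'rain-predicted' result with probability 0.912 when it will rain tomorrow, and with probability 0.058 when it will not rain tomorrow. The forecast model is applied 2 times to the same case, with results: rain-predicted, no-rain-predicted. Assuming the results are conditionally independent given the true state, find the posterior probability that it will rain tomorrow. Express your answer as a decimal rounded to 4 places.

Posterior P(H) ≈ 0.2451

With H the event that it will rain tomorrow, the joint likelihood of the observed sequence is P(data|H) = 0.912·0.088 = 0.080256 and P(data|¬H) = 0.058·0.942 = 0.054636.
Bayes: P(H|data) = 0.181·0.080256 / (0.181·0.080256 + 0.819·0.054636) = 0.014526/0.059273 = 0.2451.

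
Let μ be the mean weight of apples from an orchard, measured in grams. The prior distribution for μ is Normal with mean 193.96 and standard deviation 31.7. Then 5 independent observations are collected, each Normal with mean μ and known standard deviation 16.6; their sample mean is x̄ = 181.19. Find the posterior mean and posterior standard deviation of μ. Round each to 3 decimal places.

With known σ, the Normal prior is conjugate. Weight on the data is w = (n/σ²)/(n/σ² + 1/τ₀²) = 0.0181449/(0.0181449+0.00099513) = 0.94801.
Posterior mean = w·x̄ + (1−w)·μ₀ = 0.94801·181.19 + 0.051992·193.96 = 181.854. Posterior variance = 1/(0.0181449+0.00099513) = 52.2466, so SD = 7.228.

Posterior mean ≈ 181.854; posterior SD ≈ 7.228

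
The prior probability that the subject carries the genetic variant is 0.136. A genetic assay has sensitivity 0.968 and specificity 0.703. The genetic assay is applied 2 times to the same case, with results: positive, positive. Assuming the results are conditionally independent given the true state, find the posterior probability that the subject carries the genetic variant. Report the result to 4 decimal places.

Let H be the event that the subject carries the genetic variant; start with P(H) = 0.136. P('positive'|H) = 0.968, P('positive'|¬H) = 0.297.
Update on result 1 ('positive'): P(H) ← 0.968·0.1360 / (0.968·0.1360 + 0.297·0.8640) = 0.13165/0.38826 = 0.3391.
Update on result 2 ('positive'): P(H) ← 0.968·0.3391 / (0.968·0.3391 + 0.297·0.6609) = 0.32822/0.52452 = 0.6258.

Posterior P(H) ≈ 0.6258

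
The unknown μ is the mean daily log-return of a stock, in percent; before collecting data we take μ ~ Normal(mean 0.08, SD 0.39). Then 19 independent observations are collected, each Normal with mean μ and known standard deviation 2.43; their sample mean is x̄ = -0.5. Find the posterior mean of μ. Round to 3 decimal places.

Posterior mean ≈ -0.111

With known σ, the Normal prior is conjugate. Weight on the data is w = (n/σ²)/(n/σ² + 1/τ₀²) = 3.21767/(3.21767+6.57462) = 0.32859.
Posterior mean = w·x̄ + (1−w)·μ₀ = 0.32859·-0.5 + 0.67141·0.08 = -0.111.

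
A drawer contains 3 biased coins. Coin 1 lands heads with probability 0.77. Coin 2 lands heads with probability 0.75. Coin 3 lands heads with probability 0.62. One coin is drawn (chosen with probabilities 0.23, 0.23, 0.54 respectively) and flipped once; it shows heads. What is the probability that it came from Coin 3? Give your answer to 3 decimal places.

Posterior probability ≈ 0.489

Tabulate prior·likelihood by source: [1] prior 0.23, lik 0.77, product 0.1771; [2] prior 0.23, lik 0.75, product 0.1725; [3] prior 0.54, lik 0.62, product 0.3348.
Normalizing constant = 0.68440; the posterior for Coin 3 is its product over the sum, 0.3348/0.68440 = 0.489.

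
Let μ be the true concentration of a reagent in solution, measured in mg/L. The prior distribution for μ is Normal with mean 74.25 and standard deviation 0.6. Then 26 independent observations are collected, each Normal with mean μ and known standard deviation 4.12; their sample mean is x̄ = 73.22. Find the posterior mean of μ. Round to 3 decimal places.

With known σ, the Normal prior is conjugate. Weight on the data is w = (n/σ²)/(n/σ² + 1/τ₀²) = 1.53172/(1.53172+2.77778) = 0.35543.
Posterior mean = w·x̄ + (1−w)·μ₀ = 0.35543·73.22 + 0.64457·74.25 = 73.884.

Posterior mean ≈ 73.884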